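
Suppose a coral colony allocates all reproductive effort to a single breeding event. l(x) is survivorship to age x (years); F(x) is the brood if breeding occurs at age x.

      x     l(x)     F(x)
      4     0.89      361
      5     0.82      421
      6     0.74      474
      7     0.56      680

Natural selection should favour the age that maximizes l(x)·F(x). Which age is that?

Expected offspring if breeding at age x = l(x) × F(x):
  age 4: 0.89 × 361 = 321.290
  age 5: 0.82 × 421 = 345.220
  age 6: 0.74 × 474 = 350.760
  age 7: 0.56 × 680 = 380.800
Maximum at age 7 (380.800).

7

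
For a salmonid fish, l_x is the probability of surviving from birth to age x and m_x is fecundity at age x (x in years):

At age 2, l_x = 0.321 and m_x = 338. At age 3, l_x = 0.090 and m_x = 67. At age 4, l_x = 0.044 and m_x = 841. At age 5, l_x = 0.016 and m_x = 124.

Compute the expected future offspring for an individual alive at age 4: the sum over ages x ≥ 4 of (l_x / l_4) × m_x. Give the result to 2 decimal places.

886.09

l_4 = 0.044. Conditional survival from age 4 to x is l_x / l_4.
  x=4: (0.044/0.044) × 841 = 841.0000
  x=5: (0.016/0.044) × 124 = 45.0909
Sum = 841.0000 + 45.0909 = 886.0909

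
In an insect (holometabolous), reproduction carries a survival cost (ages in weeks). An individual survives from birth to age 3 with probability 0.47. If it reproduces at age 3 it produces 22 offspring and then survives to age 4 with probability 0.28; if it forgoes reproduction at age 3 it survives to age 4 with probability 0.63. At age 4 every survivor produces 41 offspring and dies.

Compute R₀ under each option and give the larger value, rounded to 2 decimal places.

breed at age 3: R₀ = 0.47 × (22 + 0.28 × 41) = 0.47 × 33.4800 = 15.7356
delay to age 4: R₀ = 0.47 × (0.63 × 41) = 0.47 × 25.8300 = 12.1401
Higher: breed at age 3 (15.7356).

15.74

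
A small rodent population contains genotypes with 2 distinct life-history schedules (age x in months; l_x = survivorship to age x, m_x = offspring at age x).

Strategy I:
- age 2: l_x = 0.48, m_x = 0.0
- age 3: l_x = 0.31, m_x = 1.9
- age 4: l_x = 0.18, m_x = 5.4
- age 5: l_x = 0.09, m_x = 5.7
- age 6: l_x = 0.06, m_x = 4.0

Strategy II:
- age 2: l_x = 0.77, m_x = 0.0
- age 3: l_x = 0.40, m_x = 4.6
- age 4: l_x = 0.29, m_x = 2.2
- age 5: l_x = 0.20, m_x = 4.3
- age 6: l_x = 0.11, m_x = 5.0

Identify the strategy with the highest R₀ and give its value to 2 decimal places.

3.89

Strategy I: R₀ = 0.48×0.0 + 0.31×1.9 + 0.18×5.4 + 0.09×5.7 + 0.06×4.0 = 2.3140
Strategy II: R₀ = 0.77×0.0 + 0.40×4.6 + 0.29×2.2 + 0.20×4.3 + 0.11×5.0 = 3.8880
Highest R₀: strategy II with 3.8880.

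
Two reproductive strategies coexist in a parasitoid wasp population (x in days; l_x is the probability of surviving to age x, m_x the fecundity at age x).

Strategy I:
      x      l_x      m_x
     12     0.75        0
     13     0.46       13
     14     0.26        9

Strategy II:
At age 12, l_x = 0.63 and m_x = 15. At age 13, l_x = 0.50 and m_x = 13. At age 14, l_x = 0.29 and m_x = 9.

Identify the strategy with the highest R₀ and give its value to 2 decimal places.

18.56

Strategy I: R₀ = 0.75×0 + 0.46×13 + 0.26×9 = 8.3200
Strategy II: R₀ = 0.63×15 + 0.50×13 + 0.29×9 = 18.5600
Highest R₀: strategy II with 18.5600.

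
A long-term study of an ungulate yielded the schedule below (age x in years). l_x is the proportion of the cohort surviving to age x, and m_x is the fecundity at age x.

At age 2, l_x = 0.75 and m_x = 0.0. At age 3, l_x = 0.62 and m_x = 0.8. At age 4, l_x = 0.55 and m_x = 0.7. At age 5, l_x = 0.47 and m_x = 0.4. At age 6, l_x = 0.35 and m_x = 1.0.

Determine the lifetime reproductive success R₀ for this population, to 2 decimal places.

R₀ = Σ l_x m_x:
  age 2: 0.75 × 0.0 = 0.0000
  age 3: 0.62 × 0.8 = 0.4960
  age 4: 0.55 × 0.7 = 0.3850
  age 5: 0.47 × 0.4 = 0.1880
  age 6: 0.35 × 1.0 = 0.3500
R₀ = 0.0000 + 0.4960 + 0.3850 + 0.1880 + 0.3500 = 1.4190

1.42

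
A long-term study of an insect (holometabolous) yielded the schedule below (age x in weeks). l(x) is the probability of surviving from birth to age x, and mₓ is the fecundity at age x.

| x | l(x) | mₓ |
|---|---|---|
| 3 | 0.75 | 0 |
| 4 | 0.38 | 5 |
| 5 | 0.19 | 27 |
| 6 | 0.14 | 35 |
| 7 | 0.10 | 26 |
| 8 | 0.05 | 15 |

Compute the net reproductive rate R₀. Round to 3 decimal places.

15.280

R₀ = Σ l(x) mₓ:
  age 3: 0.75 × 0 = 0.0000
  age 4: 0.38 × 5 = 1.9000
  age 5: 0.19 × 27 = 5.1300
  age 6: 0.14 × 35 = 4.9000
  age 7: 0.10 × 26 = 2.6000
  age 8: 0.05 × 15 = 0.7500
R₀ = 0.0000 + 1.9000 + 5.1300 + 4.9000 + 2.6000 + 0.7500 = 15.2800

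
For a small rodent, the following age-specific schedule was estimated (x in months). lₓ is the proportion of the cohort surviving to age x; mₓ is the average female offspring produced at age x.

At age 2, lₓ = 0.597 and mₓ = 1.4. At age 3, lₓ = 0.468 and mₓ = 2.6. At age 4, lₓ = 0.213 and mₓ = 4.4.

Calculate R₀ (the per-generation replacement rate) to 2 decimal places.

2.99

R₀ = Σ lₓ mₓ:
  age 2: 0.597 × 1.4 = 0.8358
  age 3: 0.468 × 2.6 = 1.2168
  age 4: 0.213 × 4.4 = 0.9372
R₀ = 0.8358 + 1.2168 + 0.9372 = 2.9898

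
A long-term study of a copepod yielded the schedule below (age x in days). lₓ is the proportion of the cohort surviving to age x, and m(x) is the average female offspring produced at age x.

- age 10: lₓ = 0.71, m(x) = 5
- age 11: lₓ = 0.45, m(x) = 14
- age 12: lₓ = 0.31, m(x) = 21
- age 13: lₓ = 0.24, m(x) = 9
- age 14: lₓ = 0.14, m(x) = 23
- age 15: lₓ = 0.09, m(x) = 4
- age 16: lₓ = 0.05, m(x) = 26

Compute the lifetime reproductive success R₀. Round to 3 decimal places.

23.400

R₀ = Σ lₓ m(x):
  age 10: 0.71 × 5 = 3.5500
  age 11: 0.45 × 14 = 6.3000
  age 12: 0.31 × 21 = 6.5100
  age 13: 0.24 × 9 = 2.1600
  age 14: 0.14 × 23 = 3.2200
  age 15: 0.09 × 4 = 0.3600
  age 16: 0.05 × 26 = 1.3000
R₀ = 3.5500 + 6.3000 + 6.5100 + 2.1600 + 3.2200 + 0.3600 + 1.3000 = 23.4000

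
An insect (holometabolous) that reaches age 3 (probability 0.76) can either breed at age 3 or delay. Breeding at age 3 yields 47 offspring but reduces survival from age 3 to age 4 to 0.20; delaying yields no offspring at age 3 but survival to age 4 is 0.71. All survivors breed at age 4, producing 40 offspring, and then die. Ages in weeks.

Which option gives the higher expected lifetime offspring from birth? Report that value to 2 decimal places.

breed at age 3: R₀ = 0.76 × (47 + 0.20 × 40) = 0.76 × 55.0000 = 41.8000
delay to age 4: R₀ = 0.76 × (0.71 × 40) = 0.76 × 28.4000 = 21.5840
Higher: breed at age 3 (41.8000).

41.80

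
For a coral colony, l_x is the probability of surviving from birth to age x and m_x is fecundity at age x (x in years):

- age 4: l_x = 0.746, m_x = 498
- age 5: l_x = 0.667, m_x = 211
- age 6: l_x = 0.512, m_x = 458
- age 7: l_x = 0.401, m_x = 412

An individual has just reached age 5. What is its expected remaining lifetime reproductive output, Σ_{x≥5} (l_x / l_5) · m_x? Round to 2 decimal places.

810.26

l_5 = 0.667. Conditional survival from age 5 to x is l_x / l_5.
  x=5: (0.667/0.667) × 211 = 211.0000
  x=6: (0.512/0.667) × 458 = 351.5682
  x=7: (0.401/0.667) × 412 = 247.6942
Sum = 211.0000 + 351.5682 + 247.6942 = 810.2624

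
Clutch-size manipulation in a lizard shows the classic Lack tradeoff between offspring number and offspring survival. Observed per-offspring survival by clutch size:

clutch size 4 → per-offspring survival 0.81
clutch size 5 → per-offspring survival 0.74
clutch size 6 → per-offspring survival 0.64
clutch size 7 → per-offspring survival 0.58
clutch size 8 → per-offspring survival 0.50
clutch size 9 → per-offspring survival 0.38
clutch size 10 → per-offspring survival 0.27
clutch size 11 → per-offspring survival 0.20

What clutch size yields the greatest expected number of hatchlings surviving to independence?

Expected hatchlings surviving to independence = c × s(c):
  c=4: 4 × 0.81 = 3.240
  c=5: 5 × 0.74 = 3.700
  c=6: 6 × 0.64 = 3.840
  c=7: 7 × 0.58 = 4.060
  c=8: 8 × 0.50 = 4.000
  c=9: 9 × 0.38 = 3.420
  c=10: 10 × 0.27 = 2.700
  c=11: 11 × 0.20 = 2.200
Maximum at c = 7 (4.060 hatchlings surviving to independence).

7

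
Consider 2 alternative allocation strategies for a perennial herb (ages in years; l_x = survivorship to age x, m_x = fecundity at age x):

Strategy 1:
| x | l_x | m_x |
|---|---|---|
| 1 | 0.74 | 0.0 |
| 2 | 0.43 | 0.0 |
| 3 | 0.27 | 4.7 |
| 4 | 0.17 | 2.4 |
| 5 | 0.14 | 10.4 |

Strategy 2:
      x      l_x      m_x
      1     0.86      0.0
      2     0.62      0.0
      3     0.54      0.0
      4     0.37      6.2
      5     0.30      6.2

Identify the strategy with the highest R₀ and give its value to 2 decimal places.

4.15

Strategy 1: R₀ = 0.74×0.0 + 0.43×0.0 + 0.27×4.7 + 0.17×2.4 + 0.14×10.4 = 3.1330
Strategy 2: R₀ = 0.86×0.0 + 0.62×0.0 + 0.54×0.0 + 0.37×6.2 + 0.30×6.2 = 4.1540
Highest R₀: strategy 2 with 4.1540.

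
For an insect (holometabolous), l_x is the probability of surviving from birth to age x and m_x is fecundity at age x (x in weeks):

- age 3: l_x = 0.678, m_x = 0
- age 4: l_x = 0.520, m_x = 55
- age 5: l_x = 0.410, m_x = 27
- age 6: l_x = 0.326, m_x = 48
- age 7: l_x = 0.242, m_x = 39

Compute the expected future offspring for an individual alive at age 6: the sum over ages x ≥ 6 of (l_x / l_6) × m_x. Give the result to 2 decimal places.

l_6 = 0.326. Conditional survival from age 6 to x is l_x / l_6.
  x=6: (0.326/0.326) × 48 = 48.0000
  x=7: (0.242/0.326) × 39 = 28.9509
Sum = 48.0000 + 28.9509 = 76.9509

76.95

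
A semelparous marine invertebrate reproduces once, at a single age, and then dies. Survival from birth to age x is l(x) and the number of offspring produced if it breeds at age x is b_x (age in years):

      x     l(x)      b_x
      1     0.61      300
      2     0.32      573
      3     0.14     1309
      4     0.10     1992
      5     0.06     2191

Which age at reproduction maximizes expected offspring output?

4

Expected offspring if breeding at age x = l(x) × b_x:
  age 1: 0.61 × 300 = 183.000
  age 2: 0.32 × 573 = 183.360
  age 3: 0.14 × 1309 = 183.260
  age 4: 0.10 × 1992 = 199.200
  age 5: 0.06 × 2191 = 131.460
Maximum at age 4 (199.200).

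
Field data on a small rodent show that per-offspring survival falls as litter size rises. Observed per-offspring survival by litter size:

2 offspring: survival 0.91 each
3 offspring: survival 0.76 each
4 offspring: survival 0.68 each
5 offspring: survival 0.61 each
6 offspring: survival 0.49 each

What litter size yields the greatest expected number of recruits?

5

Expected recruits = c × s(c):
  c=2: 2 × 0.91 = 1.820
  c=3: 3 × 0.76 = 2.280
  c=4: 4 × 0.68 = 2.720
  c=5: 5 × 0.61 = 3.050
  c=6: 6 × 0.49 = 2.940
Maximum at c = 5 (3.050 recruits).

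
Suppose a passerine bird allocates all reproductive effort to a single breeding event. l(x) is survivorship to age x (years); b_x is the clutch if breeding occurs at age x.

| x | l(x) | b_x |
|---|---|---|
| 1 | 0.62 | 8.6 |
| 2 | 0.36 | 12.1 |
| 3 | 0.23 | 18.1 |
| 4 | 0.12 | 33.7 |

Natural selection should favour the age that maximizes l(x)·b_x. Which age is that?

1

Expected offspring if breeding at age x = l(x) × b_x:
  age 1: 0.62 × 8.6 = 5.332
  age 2: 0.36 × 12.1 = 4.356
  age 3: 0.23 × 18.1 = 4.163
  age 4: 0.12 × 33.7 = 4.044
Maximum at age 1 (5.332).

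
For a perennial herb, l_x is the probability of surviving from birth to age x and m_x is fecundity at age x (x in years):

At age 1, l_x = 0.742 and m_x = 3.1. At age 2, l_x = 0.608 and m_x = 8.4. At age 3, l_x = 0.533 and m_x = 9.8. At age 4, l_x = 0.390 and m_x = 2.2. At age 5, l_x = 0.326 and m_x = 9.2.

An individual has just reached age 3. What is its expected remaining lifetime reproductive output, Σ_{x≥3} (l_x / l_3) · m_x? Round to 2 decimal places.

17.04

l_3 = 0.533. Conditional survival from age 3 to x is l_x / l_3.
  x=3: (0.533/0.533) × 9.8 = 9.8000
  x=4: (0.390/0.533) × 2.2 = 1.6098
  x=5: (0.326/0.533) × 9.2 = 5.6270
Sum = 9.8000 + 1.6098 + 5.6270 = 17.0368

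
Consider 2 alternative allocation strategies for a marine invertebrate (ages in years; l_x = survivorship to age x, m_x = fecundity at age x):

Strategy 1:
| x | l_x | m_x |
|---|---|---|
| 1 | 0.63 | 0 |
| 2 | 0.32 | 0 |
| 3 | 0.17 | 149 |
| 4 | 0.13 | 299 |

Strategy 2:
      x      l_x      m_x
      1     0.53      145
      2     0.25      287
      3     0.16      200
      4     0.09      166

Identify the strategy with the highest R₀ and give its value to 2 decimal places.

195.54

Strategy 1: R₀ = 0.63×0 + 0.32×0 + 0.17×149 + 0.13×299 = 64.2000
Strategy 2: R₀ = 0.53×145 + 0.25×287 + 0.16×200 + 0.09×166 = 195.5400
Highest R₀: strategy 2 with 195.5400.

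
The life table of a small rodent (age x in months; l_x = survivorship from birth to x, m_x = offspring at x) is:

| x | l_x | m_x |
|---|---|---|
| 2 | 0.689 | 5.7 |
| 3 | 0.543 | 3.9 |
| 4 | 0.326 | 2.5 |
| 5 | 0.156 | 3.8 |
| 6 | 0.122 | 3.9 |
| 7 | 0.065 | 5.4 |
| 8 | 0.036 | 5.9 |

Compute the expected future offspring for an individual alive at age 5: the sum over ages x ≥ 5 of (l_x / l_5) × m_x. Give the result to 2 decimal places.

10.46

l_5 = 0.156. Conditional survival from age 5 to x is l_x / l_5.
  x=5: (0.156/0.156) × 3.8 = 3.8000
  x=6: (0.122/0.156) × 3.9 = 3.0500
  x=7: (0.065/0.156) × 5.4 = 2.2500
  x=8: (0.036/0.156) × 5.9 = 1.3615
Sum = 3.8000 + 3.0500 + 2.2500 + 1.3615 = 10.4615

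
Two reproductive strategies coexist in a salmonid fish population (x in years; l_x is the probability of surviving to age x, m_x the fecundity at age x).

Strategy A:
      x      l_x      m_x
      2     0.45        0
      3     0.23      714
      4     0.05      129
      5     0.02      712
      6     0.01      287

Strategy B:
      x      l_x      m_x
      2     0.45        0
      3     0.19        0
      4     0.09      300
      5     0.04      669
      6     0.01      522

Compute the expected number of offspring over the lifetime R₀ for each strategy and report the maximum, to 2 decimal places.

Strategy A: R₀ = 0.45×0 + 0.23×714 + 0.05×129 + 0.02×712 + 0.01×287 = 187.7800
Strategy B: R₀ = 0.45×0 + 0.19×0 + 0.09×300 + 0.04×669 + 0.01×522 = 58.9800
Highest R₀: strategy A with 187.7800.

187.78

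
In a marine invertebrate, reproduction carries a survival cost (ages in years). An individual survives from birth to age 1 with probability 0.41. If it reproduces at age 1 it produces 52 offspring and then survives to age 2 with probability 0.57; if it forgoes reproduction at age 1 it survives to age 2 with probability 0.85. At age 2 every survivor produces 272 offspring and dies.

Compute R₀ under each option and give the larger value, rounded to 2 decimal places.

breed at age 1: R₀ = 0.41 × (52 + 0.57 × 272) = 0.41 × 207.0400 = 84.8864
delay to age 2: R₀ = 0.41 × (0.85 × 272) = 0.41 × 231.2000 = 94.7920
Higher: delay to age 2 (94.7920).

94.79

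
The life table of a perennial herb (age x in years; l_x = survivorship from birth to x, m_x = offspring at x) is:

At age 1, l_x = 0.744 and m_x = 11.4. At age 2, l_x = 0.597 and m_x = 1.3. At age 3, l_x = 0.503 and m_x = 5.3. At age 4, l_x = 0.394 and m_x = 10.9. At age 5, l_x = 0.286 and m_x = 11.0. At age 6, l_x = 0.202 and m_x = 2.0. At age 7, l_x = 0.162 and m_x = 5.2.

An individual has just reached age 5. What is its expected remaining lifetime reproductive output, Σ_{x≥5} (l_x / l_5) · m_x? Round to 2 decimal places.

15.36

l_5 = 0.286. Conditional survival from age 5 to x is l_x / l_5.
  x=5: (0.286/0.286) × 11.0 = 11.0000
  x=6: (0.202/0.286) × 2.0 = 1.4126
  x=7: (0.162/0.286) × 5.2 = 2.9455
Sum = 11.0000 + 1.4126 + 2.9455 = 15.3580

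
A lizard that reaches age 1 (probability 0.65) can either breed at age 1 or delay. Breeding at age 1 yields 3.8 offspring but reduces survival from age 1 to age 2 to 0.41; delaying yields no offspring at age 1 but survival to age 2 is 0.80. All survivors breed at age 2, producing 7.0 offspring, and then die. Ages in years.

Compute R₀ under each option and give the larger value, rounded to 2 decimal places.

4.34

breed at age 1: R₀ = 0.65 × (3.8 + 0.41 × 7.0) = 0.65 × 6.6700 = 4.3355
delay to age 2: R₀ = 0.65 × (0.80 × 7.0) = 0.65 × 5.6000 = 3.6400
Higher: breed at age 1 (4.3355).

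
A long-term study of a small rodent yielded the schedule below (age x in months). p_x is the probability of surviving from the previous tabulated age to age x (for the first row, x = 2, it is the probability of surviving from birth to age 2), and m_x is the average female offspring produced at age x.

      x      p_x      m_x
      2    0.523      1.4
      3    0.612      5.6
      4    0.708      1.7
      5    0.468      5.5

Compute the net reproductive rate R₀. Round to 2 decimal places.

Survivorship from birth: l_x = p_2·p_3·…·p_x.
  l_2 = 0.52300
  l_3 = 0.32008
  l_4 = 0.22661
  l_5 = 0.10606
R₀ = Σ l_x m_x:
  age 2: 0.52300 × 1.4 = 0.7322
  age 3: 0.32008 × 5.6 = 1.7924
  age 4: 0.22661 × 1.7 = 0.3852
  age 5: 0.10606 × 5.5 = 0.5833
R₀ = 0.7322 + 1.7924 + 0.3852 + 0.5833 = 3.4932

3.49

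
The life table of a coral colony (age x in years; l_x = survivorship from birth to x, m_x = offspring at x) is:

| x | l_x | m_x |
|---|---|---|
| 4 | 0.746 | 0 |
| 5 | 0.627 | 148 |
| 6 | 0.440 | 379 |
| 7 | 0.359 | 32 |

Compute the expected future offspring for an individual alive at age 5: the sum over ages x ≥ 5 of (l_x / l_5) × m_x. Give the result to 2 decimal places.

l_5 = 0.627. Conditional survival from age 5 to x is l_x / l_5.
  x=5: (0.627/0.627) × 148 = 148.0000
  x=6: (0.440/0.627) × 379 = 265.9649
  x=7: (0.359/0.627) × 32 = 18.3222
Sum = 148.0000 + 265.9649 + 18.3222 = 432.2871

432.29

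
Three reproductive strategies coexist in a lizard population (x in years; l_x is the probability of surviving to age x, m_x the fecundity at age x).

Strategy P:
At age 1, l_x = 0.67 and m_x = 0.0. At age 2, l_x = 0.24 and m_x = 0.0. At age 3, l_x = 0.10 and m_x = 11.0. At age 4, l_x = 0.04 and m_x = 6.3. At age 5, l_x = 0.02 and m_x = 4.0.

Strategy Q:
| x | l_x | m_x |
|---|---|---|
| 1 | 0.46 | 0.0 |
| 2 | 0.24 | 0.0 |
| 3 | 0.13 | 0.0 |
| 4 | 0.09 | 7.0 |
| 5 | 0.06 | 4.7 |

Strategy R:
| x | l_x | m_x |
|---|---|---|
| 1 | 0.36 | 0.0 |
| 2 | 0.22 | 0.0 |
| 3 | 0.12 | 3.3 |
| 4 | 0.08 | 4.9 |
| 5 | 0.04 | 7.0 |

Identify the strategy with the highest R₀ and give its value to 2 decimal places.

Strategy P: R₀ = 0.67×0.0 + 0.24×0.0 + 0.10×11.0 + 0.04×6.3 + 0.02×4.0 = 1.4320
Strategy Q: R₀ = 0.46×0.0 + 0.24×0.0 + 0.13×0.0 + 0.09×7.0 + 0.06×4.7 = 0.9120
Strategy R: R₀ = 0.36×0.0 + 0.22×0.0 + 0.12×3.3 + 0.08×4.9 + 0.04×7.0 = 1.0680
Highest R₀: strategy P with 1.4320.

1.43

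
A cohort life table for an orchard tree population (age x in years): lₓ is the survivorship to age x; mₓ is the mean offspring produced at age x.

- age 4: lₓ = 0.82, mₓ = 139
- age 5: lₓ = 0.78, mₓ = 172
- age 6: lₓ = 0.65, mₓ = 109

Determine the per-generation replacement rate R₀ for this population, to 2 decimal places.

R₀ = Σ lₓ mₓ:
  age 4: 0.82 × 139 = 113.9800
  age 5: 0.78 × 172 = 134.1600
  age 6: 0.65 × 109 = 70.8500
R₀ = 113.9800 + 134.1600 + 70.8500 = 318.9900

318.99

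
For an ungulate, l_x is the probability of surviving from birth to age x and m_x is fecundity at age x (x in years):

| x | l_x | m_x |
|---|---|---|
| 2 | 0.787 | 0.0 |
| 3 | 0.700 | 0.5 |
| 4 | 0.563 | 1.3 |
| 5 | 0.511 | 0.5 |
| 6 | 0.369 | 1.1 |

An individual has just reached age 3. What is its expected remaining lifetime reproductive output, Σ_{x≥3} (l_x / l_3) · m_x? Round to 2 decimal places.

l_3 = 0.700. Conditional survival from age 3 to x is l_x / l_3.
  x=3: (0.700/0.700) × 0.5 = 0.5000
  x=4: (0.563/0.700) × 1.3 = 1.0456
  x=5: (0.511/0.700) × 0.5 = 0.3650
  x=6: (0.369/0.700) × 1.1 = 0.5799
Sum = 0.5000 + 1.0456 + 0.3650 + 0.5799 = 2.4904

2.49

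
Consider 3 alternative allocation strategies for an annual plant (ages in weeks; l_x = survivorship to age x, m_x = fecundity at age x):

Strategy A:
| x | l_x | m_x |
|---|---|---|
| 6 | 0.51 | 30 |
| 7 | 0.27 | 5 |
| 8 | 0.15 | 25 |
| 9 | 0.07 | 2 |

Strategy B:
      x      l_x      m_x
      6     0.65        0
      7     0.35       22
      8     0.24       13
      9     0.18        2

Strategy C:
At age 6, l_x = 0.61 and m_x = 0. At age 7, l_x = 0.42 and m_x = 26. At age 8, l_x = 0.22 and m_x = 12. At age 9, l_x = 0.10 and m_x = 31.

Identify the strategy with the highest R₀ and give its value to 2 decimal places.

Strategy A: R₀ = 0.51×30 + 0.27×5 + 0.15×25 + 0.07×2 = 20.5400
Strategy B: R₀ = 0.65×0 + 0.35×22 + 0.24×13 + 0.18×2 = 11.1800
Strategy C: R₀ = 0.61×0 + 0.42×26 + 0.22×12 + 0.10×31 = 16.6600
Highest R₀: strategy A with 20.5400.

20.54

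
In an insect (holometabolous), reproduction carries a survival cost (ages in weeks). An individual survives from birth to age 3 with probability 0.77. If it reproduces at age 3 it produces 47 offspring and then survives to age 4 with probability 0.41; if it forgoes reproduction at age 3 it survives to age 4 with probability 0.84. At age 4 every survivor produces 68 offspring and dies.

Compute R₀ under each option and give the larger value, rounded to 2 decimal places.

57.66

breed at age 3: R₀ = 0.77 × (47 + 0.41 × 68) = 0.77 × 74.8800 = 57.6576
delay to age 4: R₀ = 0.77 × (0.84 × 68) = 0.77 × 57.1200 = 43.9824
Higher: breed at age 3 (57.6576).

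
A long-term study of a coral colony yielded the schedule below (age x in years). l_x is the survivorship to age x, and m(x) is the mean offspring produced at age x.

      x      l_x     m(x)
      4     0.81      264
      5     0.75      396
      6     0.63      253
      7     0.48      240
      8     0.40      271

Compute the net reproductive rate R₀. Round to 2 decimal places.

893.83

R₀ = Σ l_x m(x):
  age 4: 0.81 × 264 = 213.8400
  age 5: 0.75 × 396 = 297.0000
  age 6: 0.63 × 253 = 159.3900
  age 7: 0.48 × 240 = 115.2000
  age 8: 0.40 × 271 = 108.4000
R₀ = 213.8400 + 297.0000 + 159.3900 + 115.2000 + 108.4000 = 893.8300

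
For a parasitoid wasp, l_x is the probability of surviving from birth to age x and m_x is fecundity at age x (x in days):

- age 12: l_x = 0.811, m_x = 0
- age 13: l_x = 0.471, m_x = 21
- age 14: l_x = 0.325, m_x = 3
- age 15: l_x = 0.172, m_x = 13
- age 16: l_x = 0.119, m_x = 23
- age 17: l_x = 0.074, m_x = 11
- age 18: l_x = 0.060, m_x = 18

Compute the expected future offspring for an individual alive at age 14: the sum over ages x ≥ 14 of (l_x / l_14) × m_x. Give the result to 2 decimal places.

24.13

l_14 = 0.325. Conditional survival from age 14 to x is l_x / l_14.
  x=14: (0.325/0.325) × 3 = 3.0000
  x=15: (0.172/0.325) × 13 = 6.8800
  x=16: (0.119/0.325) × 23 = 8.4215
  x=17: (0.074/0.325) × 11 = 2.5046
  x=18: (0.060/0.325) × 18 = 3.3231
Sum = 3.0000 + 6.8800 + 8.4215 + 2.5046 + 3.3231 = 24.1292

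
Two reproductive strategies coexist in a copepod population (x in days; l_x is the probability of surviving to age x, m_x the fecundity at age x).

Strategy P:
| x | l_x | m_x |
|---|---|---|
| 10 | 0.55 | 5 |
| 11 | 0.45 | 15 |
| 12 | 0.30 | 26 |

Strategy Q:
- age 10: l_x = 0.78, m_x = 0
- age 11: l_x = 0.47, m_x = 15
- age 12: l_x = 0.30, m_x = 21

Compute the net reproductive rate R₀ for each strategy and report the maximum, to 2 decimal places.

17.30

Strategy P: R₀ = 0.55×5 + 0.45×15 + 0.30×26 = 17.3000
Strategy Q: R₀ = 0.78×0 + 0.47×15 + 0.30×21 = 13.3500
Highest R₀: strategy P with 17.3000.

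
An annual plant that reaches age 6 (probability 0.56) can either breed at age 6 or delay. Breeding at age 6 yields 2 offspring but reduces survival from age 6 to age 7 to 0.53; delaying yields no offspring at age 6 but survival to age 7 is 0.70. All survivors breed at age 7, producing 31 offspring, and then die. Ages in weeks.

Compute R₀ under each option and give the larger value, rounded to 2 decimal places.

breed at age 6: R₀ = 0.56 × (2 + 0.53 × 31) = 0.56 × 18.4300 = 10.3208
delay to age 7: R₀ = 0.56 × (0.70 × 31) = 0.56 × 21.7000 = 12.1520
Higher: delay to age 7 (12.1520).

12.15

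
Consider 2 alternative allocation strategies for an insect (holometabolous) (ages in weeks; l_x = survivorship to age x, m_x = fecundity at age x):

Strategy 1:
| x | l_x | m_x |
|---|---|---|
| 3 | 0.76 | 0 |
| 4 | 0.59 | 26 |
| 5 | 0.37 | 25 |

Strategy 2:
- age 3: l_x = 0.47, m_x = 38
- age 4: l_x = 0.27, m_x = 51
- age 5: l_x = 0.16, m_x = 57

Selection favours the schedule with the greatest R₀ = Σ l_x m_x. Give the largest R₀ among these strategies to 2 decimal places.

Strategy 1: R₀ = 0.76×0 + 0.59×26 + 0.37×25 = 24.5900
Strategy 2: R₀ = 0.47×38 + 0.27×51 + 0.16×57 = 40.7500
Highest R₀: strategy 2 with 40.7500.

40.75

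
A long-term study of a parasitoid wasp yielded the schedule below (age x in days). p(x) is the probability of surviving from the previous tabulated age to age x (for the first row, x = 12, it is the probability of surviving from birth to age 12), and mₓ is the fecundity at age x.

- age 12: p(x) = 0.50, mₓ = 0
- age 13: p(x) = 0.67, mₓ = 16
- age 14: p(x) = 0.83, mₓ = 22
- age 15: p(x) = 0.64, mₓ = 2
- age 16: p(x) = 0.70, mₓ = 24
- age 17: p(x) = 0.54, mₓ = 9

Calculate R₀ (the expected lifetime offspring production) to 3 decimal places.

15.428

Survivorship from birth: l_x = p_12·p_13·…·p_x.
  l_12 = 0.50000
  l_13 = 0.33500
  l_14 = 0.27805
  l_15 = 0.17795
  l_16 = 0.12457
  l_17 = 0.06727
R₀ = Σ l_x mₓ:
  age 12: 0.50000 × 0 = 0.0000
  age 13: 0.33500 × 16 = 5.3600
  age 14: 0.27805 × 22 = 6.1171
  age 15: 0.17795 × 2 = 0.3559
  age 16: 0.12457 × 24 = 2.9897
  age 17: 0.06727 × 9 = 0.6054
R₀ = 0.0000 + 5.3600 + 6.1171 + 0.3559 + 2.9897 + 0.6054 = 15.4281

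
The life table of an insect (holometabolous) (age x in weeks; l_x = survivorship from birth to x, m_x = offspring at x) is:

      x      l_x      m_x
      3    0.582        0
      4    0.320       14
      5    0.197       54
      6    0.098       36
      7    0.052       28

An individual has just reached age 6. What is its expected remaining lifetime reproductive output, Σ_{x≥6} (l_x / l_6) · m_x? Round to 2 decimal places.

50.86

l_6 = 0.098. Conditional survival from age 6 to x is l_x / l_6.
  x=6: (0.098/0.098) × 36 = 36.0000
  x=7: (0.052/0.098) × 28 = 14.8571
Sum = 36.0000 + 14.8571 = 50.8571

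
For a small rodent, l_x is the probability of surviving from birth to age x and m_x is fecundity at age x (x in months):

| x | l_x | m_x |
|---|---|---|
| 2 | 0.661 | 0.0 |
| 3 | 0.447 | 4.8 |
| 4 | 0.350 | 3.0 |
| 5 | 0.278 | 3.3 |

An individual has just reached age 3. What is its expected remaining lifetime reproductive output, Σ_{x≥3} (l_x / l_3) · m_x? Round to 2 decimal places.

l_3 = 0.447. Conditional survival from age 3 to x is l_x / l_3.
  x=3: (0.447/0.447) × 4.8 = 4.8000
  x=4: (0.350/0.447) × 3.0 = 2.3490
  x=5: (0.278/0.447) × 3.3 = 2.0523
Sum = 4.8000 + 2.3490 + 2.0523 = 9.2013

9.20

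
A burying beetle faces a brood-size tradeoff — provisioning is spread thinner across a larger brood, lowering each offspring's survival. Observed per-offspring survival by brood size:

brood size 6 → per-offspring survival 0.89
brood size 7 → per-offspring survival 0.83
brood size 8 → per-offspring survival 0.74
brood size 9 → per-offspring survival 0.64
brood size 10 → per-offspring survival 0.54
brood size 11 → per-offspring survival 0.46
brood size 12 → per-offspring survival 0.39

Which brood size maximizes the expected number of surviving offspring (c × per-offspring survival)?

Expected surviving offspring = c × s(c):
  c=6: 6 × 0.89 = 5.340
  c=7: 7 × 0.83 = 5.810
  c=8: 8 × 0.74 = 5.920
  c=9: 9 × 0.64 = 5.760
  c=10: 10 × 0.54 = 5.400
  c=11: 11 × 0.46 = 5.060
  c=12: 12 × 0.39 = 4.680
Maximum at c = 8 (5.920 surviving offspring).

8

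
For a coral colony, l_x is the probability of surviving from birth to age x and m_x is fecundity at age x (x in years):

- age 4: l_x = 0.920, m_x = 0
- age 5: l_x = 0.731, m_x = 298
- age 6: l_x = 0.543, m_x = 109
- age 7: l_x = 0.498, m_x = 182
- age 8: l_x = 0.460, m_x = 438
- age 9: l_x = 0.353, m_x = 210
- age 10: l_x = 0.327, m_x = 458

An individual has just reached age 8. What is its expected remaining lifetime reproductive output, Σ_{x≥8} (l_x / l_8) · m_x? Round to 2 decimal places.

l_8 = 0.460. Conditional survival from age 8 to x is l_x / l_8.
  x=8: (0.460/0.460) × 438 = 438.0000
  x=9: (0.353/0.460) × 210 = 161.1522
  x=10: (0.327/0.460) × 458 = 325.5783
Sum = 438.0000 + 161.1522 + 325.5783 = 924.7304

924.73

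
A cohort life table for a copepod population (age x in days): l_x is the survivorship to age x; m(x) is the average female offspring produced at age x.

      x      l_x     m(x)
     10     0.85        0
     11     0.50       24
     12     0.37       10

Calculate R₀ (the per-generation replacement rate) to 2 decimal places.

R₀ = Σ l_x m(x):
  age 10: 0.85 × 0 = 0.0000
  age 11: 0.50 × 24 = 12.0000
  age 12: 0.37 × 10 = 3.7000
R₀ = 0.0000 + 12.0000 + 3.7000 = 15.7000

15.70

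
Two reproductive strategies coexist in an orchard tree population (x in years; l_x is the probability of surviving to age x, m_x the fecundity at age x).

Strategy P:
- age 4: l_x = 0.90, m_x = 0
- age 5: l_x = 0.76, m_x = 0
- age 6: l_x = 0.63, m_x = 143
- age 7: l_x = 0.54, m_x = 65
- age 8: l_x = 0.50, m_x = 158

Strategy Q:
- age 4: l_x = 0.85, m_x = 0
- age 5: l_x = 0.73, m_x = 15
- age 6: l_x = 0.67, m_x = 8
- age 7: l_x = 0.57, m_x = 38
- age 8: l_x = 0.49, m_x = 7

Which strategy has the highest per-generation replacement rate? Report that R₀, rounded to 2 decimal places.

204.19

Strategy P: R₀ = 0.90×0 + 0.76×0 + 0.63×143 + 0.54×65 + 0.50×158 = 204.1900
Strategy Q: R₀ = 0.85×0 + 0.73×15 + 0.67×8 + 0.57×38 + 0.49×7 = 41.4000
Highest R₀: strategy P with 204.1900.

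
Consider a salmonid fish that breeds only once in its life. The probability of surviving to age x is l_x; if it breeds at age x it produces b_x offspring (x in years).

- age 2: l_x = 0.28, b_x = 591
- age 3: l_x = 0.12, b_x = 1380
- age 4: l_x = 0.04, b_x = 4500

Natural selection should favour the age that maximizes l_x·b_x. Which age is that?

4

Expected offspring if breeding at age x = l_x × b_x:
  age 2: 0.28 × 591 = 165.480
  age 3: 0.12 × 1380 = 165.600
  age 4: 0.04 × 4500 = 180.000
Maximum at age 4 (180.000).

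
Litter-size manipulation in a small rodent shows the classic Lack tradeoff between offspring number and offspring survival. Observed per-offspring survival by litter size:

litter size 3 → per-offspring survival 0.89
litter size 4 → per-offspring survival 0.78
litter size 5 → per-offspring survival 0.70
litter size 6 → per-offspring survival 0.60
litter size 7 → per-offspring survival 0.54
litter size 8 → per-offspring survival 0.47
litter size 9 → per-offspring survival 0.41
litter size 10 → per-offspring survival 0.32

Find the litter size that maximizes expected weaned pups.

7

Expected weaned pups = c × s(c):
  c=3: 3 × 0.89 = 2.670
  c=4: 4 × 0.78 = 3.120
  c=5: 5 × 0.70 = 3.500
  c=6: 6 × 0.60 = 3.600
  c=7: 7 × 0.54 = 3.780
  c=8: 8 × 0.47 = 3.760
  c=9: 9 × 0.41 = 3.690
  c=10: 10 × 0.32 = 3.200
Maximum at c = 7 (3.780 weaned pups).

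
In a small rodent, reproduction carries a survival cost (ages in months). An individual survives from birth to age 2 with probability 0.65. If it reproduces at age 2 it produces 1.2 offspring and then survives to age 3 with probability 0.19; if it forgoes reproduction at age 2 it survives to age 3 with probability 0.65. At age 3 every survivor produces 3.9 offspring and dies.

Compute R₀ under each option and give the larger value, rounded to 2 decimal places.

breed at age 2: R₀ = 0.65 × (1.2 + 0.19 × 3.9) = 0.65 × 1.9410 = 1.2616
delay to age 3: R₀ = 0.65 × (0.65 × 3.9) = 0.65 × 2.5350 = 1.6478
Higher: delay to age 3 (1.6478).

1.65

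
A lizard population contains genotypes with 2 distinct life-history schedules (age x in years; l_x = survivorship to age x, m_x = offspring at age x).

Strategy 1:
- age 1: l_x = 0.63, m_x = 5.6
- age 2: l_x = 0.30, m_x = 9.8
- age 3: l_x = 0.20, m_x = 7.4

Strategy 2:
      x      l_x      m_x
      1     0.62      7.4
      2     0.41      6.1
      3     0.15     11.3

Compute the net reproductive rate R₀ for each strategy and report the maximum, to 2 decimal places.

8.78

Strategy 1: R₀ = 0.63×5.6 + 0.30×9.8 + 0.20×7.4 = 7.9480
Strategy 2: R₀ = 0.62×7.4 + 0.41×6.1 + 0.15×11.3 = 8.7840
Highest R₀: strategy 2 with 8.7840.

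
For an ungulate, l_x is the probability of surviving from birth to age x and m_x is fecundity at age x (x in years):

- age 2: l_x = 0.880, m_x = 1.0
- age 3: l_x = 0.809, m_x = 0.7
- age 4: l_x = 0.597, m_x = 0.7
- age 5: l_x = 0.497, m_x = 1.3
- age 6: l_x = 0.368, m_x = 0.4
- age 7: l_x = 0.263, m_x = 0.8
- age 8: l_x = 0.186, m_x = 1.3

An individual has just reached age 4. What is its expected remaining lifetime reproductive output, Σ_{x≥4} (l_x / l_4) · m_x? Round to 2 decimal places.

2.79

l_4 = 0.597. Conditional survival from age 4 to x is l_x / l_4.
  x=4: (0.597/0.597) × 0.7 = 0.7000
  x=5: (0.497/0.597) × 1.3 = 1.0822
  x=6: (0.368/0.597) × 0.4 = 0.2466
  x=7: (0.263/0.597) × 0.8 = 0.3524
  x=8: (0.186/0.597) × 1.3 = 0.4050
Sum = 0.7000 + 1.0822 + 0.2466 + 0.3524 + 0.4050 = 2.7863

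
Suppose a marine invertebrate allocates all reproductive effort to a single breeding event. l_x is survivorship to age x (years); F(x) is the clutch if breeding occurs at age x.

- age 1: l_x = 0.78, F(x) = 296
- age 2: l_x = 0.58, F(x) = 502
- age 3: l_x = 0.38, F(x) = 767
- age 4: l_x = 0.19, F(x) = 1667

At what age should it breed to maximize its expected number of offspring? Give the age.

4

Expected offspring if breeding at age x = l_x × F(x):
  age 1: 0.78 × 296 = 230.880
  age 2: 0.58 × 502 = 291.160
  age 3: 0.38 × 767 = 291.460
  age 4: 0.19 × 1667 = 316.730
Maximum at age 4 (316.730).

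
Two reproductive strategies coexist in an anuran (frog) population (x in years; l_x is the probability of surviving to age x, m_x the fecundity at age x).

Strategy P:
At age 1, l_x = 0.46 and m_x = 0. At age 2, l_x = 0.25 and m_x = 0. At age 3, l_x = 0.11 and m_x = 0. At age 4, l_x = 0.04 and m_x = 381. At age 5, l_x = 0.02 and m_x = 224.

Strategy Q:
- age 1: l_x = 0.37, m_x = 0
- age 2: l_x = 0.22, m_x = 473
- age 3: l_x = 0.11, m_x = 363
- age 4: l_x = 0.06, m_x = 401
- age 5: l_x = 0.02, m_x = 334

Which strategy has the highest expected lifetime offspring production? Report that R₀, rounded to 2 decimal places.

174.73

Strategy P: R₀ = 0.46×0 + 0.25×0 + 0.11×0 + 0.04×381 + 0.02×224 = 19.7200
Strategy Q: R₀ = 0.37×0 + 0.22×473 + 0.11×363 + 0.06×401 + 0.02×334 = 174.7300
Highest R₀: strategy Q with 174.7300.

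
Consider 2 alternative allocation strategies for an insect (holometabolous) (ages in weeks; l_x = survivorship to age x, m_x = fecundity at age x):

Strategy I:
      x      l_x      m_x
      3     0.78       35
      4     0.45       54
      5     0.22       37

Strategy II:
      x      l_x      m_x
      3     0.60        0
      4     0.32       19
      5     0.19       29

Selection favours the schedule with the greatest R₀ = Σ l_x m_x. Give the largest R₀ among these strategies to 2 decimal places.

Strategy I: R₀ = 0.78×35 + 0.45×54 + 0.22×37 = 59.7400
Strategy II: R₀ = 0.60×0 + 0.32×19 + 0.19×29 = 11.5900
Highest R₀: strategy I with 59.7400.

59.74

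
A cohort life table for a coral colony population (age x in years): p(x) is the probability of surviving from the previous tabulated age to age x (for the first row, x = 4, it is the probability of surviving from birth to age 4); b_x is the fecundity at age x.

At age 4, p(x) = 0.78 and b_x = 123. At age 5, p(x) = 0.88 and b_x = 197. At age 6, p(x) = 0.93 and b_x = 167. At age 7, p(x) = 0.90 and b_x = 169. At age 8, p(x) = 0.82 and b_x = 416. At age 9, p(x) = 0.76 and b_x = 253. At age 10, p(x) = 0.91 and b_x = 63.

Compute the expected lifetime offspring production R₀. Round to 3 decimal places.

Survivorship from birth: l_x = p_4·p_5·…·p_x.
  l_4 = 0.78000
  l_5 = 0.68640
  l_6 = 0.63835
  l_7 = 0.57452
  l_8 = 0.47110
  l_9 = 0.35804
  l_10 = 0.32582
R₀ = Σ l_x b_x:
  age 4: 0.78000 × 123 = 95.9400
  age 5: 0.68640 × 197 = 135.2208
  age 6: 0.63835 × 167 = 106.6044
  age 7: 0.57452 × 169 = 97.0939
  age 8: 0.47110 × 416 = 195.9776
  age 9: 0.35804 × 253 = 90.5841
  age 10: 0.32582 × 63 = 20.5267
R₀ = 95.9400 + 135.2208 + 106.6044 + 97.0939 + 195.9776 + 90.5841 + 20.5267 = 741.9475

741.948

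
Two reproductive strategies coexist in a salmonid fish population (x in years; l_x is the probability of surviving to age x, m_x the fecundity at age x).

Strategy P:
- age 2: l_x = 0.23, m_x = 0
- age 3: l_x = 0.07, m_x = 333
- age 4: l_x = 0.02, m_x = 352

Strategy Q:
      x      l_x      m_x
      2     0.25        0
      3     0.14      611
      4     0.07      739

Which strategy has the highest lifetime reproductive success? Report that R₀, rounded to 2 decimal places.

137.27

Strategy P: R₀ = 0.23×0 + 0.07×333 + 0.02×352 = 30.3500
Strategy Q: R₀ = 0.25×0 + 0.14×611 + 0.07×739 = 137.2700
Highest R₀: strategy Q with 137.2700.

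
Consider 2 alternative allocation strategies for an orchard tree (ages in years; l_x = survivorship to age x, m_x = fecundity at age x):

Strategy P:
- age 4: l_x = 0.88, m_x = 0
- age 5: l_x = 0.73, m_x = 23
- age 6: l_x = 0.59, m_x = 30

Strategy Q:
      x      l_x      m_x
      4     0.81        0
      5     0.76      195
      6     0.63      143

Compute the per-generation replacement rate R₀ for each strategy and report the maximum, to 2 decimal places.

Strategy P: R₀ = 0.88×0 + 0.73×23 + 0.59×30 = 34.4900
Strategy Q: R₀ = 0.81×0 + 0.76×195 + 0.63×143 = 238.2900
Highest R₀: strategy Q with 238.2900.

238.29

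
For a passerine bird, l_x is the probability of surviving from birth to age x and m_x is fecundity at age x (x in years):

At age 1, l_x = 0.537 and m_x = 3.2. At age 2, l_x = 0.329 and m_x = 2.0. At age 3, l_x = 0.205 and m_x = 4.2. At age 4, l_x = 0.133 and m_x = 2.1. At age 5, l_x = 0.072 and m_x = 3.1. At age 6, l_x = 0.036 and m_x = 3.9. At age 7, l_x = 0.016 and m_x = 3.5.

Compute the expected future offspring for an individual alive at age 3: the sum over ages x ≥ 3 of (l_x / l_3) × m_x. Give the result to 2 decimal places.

7.61

l_3 = 0.205. Conditional survival from age 3 to x is l_x / l_3.
  x=3: (0.205/0.205) × 4.2 = 4.2000
  x=4: (0.133/0.205) × 2.1 = 1.3624
  x=5: (0.072/0.205) × 3.1 = 1.0888
  x=6: (0.036/0.205) × 3.9 = 0.6849
  x=7: (0.016/0.205) × 3.5 = 0.2732
Sum = 4.2000 + 1.3624 + 1.0888 + 0.6849 + 0.2732 = 7.6093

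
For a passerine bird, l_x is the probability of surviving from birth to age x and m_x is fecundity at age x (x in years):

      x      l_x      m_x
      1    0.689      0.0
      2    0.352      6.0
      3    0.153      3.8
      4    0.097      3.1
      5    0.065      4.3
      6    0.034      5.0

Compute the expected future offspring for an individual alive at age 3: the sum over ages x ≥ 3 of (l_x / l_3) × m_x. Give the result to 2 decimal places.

l_3 = 0.153. Conditional survival from age 3 to x is l_x / l_3.
  x=3: (0.153/0.153) × 3.8 = 3.8000
  x=4: (0.097/0.153) × 3.1 = 1.9654
  x=5: (0.065/0.153) × 4.3 = 1.8268
  x=6: (0.034/0.153) × 5.0 = 1.1111
Sum = 3.8000 + 1.9654 + 1.8268 + 1.1111 = 8.7033

8.70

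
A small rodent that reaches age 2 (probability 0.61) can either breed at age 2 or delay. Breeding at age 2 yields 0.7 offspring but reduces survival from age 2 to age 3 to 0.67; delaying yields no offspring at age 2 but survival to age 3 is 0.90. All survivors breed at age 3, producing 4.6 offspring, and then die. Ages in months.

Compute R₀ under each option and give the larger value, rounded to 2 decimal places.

2.53

breed at age 2: R₀ = 0.61 × (0.7 + 0.67 × 4.6) = 0.61 × 3.7820 = 2.3070
delay to age 3: R₀ = 0.61 × (0.90 × 4.6) = 0.61 × 4.1400 = 2.5254
Higher: delay to age 3 (2.5254).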